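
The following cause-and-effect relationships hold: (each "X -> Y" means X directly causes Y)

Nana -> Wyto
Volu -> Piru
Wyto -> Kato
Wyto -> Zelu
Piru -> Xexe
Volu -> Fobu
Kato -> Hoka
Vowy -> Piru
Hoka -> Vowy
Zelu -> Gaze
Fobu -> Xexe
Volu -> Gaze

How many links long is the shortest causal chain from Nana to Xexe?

6

Shortest chain: Nana → Wyto → Kato → Hoka → Vowy → Piru → Xexe.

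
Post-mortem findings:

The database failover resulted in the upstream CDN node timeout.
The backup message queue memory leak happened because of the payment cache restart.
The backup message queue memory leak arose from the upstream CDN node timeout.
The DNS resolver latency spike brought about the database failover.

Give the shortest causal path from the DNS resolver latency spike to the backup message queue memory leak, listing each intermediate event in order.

the DNS resolver latency spike → the database failover → the upstream CDN node timeout → the backup message queue memory leak

the DNS resolver latency spike → the database failover
the database failover → the upstream CDN node timeout
the upstream CDN node timeout → the backup message queue memory leak
Length: 3 steps.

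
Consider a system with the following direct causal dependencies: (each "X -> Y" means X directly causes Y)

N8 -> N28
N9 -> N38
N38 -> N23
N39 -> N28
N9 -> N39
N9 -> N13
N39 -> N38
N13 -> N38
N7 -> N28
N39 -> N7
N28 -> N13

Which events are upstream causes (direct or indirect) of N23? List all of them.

N13, N28, N38, N39, N7, N8, N9

Immediate cause of N23: N38.
Further upstream: N9, N39, N7, N28, N13, N8.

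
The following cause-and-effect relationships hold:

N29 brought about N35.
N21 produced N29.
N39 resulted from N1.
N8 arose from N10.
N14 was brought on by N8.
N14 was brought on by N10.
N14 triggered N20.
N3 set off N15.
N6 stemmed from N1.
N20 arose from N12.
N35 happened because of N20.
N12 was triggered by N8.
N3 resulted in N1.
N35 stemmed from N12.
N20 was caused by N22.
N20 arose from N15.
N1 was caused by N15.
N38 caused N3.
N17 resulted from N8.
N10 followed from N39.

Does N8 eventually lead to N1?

No

N8 leads to N17, N14, N12, N20, N35; N1 is not among them.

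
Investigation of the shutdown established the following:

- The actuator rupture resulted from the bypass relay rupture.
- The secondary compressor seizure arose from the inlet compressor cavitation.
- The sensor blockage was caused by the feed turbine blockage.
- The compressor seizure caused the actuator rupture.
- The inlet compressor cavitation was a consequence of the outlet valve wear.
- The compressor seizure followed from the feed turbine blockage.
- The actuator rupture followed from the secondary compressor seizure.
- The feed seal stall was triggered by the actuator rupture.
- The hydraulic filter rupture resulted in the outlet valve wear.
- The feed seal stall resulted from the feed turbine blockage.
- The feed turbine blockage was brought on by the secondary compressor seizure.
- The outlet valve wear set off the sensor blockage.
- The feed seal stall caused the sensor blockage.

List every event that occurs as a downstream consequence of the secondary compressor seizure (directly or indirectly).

the actuator rupture, the compressor seizure, the feed seal stall, the feed turbine blockage, the sensor blockage

Direct effects: the feed turbine blockage, the actuator rupture.
2 steps out: the compressor seizure, the feed seal stall, the sensor blockage.
Not reachable from it: the hydraulic filter rupture, the outlet valve wear, the inlet compressor cavitation, the bypass relay rupture.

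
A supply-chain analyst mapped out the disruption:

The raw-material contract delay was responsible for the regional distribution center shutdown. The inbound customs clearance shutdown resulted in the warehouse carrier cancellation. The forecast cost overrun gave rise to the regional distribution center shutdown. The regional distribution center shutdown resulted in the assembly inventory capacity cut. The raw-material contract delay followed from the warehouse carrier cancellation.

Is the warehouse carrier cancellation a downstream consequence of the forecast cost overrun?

The forecast cost overrun leads to the regional distribution center shutdown, the assembly inventory capacity cut; the warehouse carrier cancellation is not among them.

No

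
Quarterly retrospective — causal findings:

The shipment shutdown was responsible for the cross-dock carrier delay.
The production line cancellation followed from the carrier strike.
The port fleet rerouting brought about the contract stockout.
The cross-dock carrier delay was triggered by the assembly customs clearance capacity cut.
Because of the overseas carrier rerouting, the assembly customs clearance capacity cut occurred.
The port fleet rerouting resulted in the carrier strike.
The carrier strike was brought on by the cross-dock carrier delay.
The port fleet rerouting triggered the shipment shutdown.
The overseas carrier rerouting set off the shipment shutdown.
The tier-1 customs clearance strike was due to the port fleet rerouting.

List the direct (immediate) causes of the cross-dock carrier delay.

Upstream contributors include the port fleet rerouting, the overseas carrier rerouting, but only the assembly customs clearance capacity cut, the shipment shutdown feed directly into the cross-dock carrier delay.

the assembly customs clearance capacity cut, the shipment shutdown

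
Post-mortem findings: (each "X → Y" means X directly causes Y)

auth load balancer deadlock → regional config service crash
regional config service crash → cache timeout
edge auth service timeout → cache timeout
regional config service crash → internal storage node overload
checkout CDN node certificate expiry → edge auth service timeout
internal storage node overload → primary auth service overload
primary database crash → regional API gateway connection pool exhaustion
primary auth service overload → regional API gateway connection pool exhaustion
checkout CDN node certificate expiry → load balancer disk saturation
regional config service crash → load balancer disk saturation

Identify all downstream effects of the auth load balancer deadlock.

the cache timeout, the internal storage node overload, the load balancer disk saturation, the primary auth service overload, the regional API gateway connection pool exhaustion, the regional config service crash

Direct effects: the regional config service crash.
2 steps out: the internal storage node overload, the cache timeout, the load balancer disk saturation.
3 steps out: the primary auth service overload.
4 steps out: the regional API gateway connection pool exhaustion.
Not reachable from it: the checkout CDN node certificate expiry, the edge auth service timeout, the primary database crash.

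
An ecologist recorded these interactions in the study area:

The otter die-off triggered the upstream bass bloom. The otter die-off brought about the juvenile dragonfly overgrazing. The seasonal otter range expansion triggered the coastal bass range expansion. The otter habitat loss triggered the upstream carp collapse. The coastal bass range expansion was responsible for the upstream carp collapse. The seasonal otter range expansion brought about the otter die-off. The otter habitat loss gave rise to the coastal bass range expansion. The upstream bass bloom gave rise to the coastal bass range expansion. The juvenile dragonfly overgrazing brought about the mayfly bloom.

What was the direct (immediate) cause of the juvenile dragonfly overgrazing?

Upstream contributors include the seasonal otter range expansion, but only the otter die-off feeds directly into the juvenile dragonfly overgrazing.

the otter die-off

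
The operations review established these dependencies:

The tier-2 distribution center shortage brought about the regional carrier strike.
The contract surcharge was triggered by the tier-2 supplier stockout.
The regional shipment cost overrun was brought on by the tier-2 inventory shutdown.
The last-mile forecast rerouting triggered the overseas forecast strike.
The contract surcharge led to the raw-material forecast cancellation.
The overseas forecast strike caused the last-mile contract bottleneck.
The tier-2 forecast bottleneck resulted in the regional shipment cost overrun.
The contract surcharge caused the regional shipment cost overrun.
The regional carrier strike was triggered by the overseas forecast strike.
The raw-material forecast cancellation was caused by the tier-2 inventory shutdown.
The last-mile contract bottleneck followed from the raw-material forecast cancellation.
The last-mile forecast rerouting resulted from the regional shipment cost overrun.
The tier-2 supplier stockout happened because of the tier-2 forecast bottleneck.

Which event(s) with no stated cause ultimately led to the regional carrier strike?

the tier-2 distribution center shortage, the tier-2 forecast bottleneck, the tier-2 inventory shutdown

Tracing upstream from the regional carrier strike: the regional carrier strike ← the overseas forecast strike ← the last-mile forecast rerouting ← the regional shipment cost overrun ← the tier-2 forecast bottleneck.
A separate upstream branch: the regional carrier strike ← the overseas forecast strike ← the last-mile forecast rerouting ← the regional shipment cost overrun ← the tier-2 inventory shutdown.
A separate upstream branch: the regional carrier strike ← the tier-2 distribution center shortage.
Each of those chain origins has no stated cause.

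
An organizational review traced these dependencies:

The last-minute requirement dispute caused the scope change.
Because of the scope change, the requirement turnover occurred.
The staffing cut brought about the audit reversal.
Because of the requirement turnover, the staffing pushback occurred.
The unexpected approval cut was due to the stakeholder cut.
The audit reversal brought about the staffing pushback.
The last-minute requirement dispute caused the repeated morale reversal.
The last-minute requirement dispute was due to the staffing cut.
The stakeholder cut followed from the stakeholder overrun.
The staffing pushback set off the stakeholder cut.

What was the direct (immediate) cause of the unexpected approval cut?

Upstream contributors include the staffing cut, the audit reversal, the last-minute requirement dispute, the scope change, the requirement turnover, the staffing pushback, the stakeholder overrun, but only the stakeholder cut feeds directly into the unexpected approval cut.

the stakeholder cut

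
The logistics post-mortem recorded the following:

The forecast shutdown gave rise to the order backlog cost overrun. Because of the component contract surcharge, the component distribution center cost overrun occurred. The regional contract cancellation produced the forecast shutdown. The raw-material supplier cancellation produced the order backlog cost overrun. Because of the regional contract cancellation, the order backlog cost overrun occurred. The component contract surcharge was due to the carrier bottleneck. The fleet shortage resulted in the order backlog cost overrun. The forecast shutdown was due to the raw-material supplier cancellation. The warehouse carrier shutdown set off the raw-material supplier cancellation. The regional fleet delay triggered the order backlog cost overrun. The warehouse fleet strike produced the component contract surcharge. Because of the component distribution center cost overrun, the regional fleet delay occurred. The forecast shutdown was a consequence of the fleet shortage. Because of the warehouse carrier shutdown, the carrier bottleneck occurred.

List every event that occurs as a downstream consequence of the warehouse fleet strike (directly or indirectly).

the component contract surcharge, the component distribution center cost overrun, the order backlog cost overrun, the regional fleet delay

Direct effects: the component contract surcharge.
2 steps out: the component distribution center cost overrun.
3 steps out: the regional fleet delay.
4 steps out: the order backlog cost overrun.
Not reachable from it: the warehouse carrier shutdown, the carrier bottleneck, the raw-material supplier cancellation, the fleet shortage, the regional contract cancellation, the forecast shutdown.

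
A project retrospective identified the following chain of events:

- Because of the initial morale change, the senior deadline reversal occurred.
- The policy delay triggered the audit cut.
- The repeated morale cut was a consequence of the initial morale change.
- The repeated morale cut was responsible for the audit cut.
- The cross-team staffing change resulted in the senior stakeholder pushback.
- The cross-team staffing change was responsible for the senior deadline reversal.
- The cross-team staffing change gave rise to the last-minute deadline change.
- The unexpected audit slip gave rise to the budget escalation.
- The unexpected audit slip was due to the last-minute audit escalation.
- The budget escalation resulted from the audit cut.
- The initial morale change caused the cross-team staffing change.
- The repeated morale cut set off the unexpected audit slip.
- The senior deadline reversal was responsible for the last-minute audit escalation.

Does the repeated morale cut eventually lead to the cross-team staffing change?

The repeated morale cut leads to the unexpected audit slip, the audit cut, the budget escalation; the cross-team staffing change is not among them.

No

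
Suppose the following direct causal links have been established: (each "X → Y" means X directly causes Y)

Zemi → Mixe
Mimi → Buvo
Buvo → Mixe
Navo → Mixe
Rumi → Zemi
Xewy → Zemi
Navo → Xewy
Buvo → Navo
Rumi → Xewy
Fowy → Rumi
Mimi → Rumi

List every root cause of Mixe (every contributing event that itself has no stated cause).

Fowy, Mimi

Tracing upstream from Mixe: Mixe ← Buvo ← Mimi.
A separate upstream branch: Mixe ← Zemi ← Rumi ← Fowy.
Each of those chain origins has no stated cause.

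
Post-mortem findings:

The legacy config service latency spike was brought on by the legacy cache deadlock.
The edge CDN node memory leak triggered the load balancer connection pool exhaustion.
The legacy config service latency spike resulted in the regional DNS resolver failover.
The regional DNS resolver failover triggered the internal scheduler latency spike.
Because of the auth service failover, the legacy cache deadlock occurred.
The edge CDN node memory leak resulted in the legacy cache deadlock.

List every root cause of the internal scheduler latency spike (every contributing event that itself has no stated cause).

the auth service failover, the edge CDN node memory leak

Tracing upstream from the internal scheduler latency spike: the internal scheduler latency spike ← the regional DNS resolver failover ← the legacy config service latency spike ← the legacy cache deadlock ← the edge CDN node memory leak.
A separate upstream branch: the internal scheduler latency spike ← the regional DNS resolver failover ← the legacy config service latency spike ← the legacy cache deadlock ← the auth service failover.
Each of those chain origins has no stated cause.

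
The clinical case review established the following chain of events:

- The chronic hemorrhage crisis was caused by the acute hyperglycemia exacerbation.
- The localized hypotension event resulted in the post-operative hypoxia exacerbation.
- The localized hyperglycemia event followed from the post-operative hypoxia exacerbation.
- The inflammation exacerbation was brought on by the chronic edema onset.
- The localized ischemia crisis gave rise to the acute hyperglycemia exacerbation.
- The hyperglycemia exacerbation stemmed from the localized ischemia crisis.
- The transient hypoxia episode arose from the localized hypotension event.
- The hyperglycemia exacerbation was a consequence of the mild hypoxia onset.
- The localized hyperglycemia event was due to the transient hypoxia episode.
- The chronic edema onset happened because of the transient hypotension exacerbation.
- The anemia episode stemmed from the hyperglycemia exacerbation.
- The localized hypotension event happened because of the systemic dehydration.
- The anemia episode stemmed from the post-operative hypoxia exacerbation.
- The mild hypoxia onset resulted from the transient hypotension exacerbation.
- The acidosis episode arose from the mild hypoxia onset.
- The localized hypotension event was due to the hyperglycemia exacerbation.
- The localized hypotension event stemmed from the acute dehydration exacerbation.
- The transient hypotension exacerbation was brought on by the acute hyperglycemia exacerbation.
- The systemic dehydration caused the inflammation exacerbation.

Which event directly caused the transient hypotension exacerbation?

the acute hyperglycemia exacerbation

Upstream contributors include the localized ischemia crisis, but only the acute hyperglycemia exacerbation feeds directly into the transient hypotension exacerbation.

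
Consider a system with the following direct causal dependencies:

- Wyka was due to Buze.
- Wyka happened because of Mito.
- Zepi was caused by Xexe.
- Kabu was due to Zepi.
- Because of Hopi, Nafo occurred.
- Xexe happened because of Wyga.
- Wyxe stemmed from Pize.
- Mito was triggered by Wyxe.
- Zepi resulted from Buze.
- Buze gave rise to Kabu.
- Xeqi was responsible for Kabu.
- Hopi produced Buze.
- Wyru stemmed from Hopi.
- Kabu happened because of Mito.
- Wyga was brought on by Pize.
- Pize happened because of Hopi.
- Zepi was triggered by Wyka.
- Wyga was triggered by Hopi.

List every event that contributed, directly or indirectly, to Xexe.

Immediate cause of Xexe: Wyga.
Further upstream: Hopi, Pize.

Hopi, Pize, Wyga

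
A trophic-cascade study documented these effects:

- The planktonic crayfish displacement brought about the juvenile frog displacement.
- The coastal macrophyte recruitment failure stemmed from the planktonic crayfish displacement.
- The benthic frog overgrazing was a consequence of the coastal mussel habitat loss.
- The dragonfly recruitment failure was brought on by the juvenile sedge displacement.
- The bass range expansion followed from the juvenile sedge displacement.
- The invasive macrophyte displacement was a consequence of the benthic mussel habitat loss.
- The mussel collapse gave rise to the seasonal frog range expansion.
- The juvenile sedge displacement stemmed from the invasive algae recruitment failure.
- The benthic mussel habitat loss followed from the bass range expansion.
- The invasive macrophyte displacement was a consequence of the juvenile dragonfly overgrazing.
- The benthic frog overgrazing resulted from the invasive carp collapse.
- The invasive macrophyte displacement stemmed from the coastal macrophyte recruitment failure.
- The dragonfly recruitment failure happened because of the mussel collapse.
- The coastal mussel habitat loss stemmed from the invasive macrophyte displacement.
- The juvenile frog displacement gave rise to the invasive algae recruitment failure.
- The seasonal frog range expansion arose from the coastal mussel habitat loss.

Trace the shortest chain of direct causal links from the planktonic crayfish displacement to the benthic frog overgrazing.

the planktonic crayfish displacement → the coastal macrophyte recruitment failure → the invasive macrophyte displacement → the coastal mussel habitat loss → the benthic frog overgrazing

the planktonic crayfish displacement → the coastal macrophyte recruitment failure
the coastal macrophyte recruitment failure → the invasive macrophyte displacement
the invasive macrophyte displacement → the coastal mussel habitat loss
the coastal mussel habitat loss → the benthic frog overgrazing
Length: 4 steps.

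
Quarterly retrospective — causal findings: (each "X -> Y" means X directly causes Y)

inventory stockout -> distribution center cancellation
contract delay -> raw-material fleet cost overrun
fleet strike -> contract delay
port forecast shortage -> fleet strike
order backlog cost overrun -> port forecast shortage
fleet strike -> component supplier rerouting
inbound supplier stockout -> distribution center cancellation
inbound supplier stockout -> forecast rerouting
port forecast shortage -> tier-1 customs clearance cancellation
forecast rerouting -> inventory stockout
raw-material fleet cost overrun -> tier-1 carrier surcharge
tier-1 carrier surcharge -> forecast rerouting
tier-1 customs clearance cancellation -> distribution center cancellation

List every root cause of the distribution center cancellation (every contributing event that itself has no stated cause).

Tracing upstream from the distribution center cancellation: the distribution center cancellation ← the tier-1 customs clearance cancellation ← the port forecast shortage ← the order backlog cost overrun.
A separate upstream branch: the distribution center cancellation ← the inbound supplier stockout.
Each of those chain origins has no stated cause.

the inbound supplier stockout, the order backlog cost overrun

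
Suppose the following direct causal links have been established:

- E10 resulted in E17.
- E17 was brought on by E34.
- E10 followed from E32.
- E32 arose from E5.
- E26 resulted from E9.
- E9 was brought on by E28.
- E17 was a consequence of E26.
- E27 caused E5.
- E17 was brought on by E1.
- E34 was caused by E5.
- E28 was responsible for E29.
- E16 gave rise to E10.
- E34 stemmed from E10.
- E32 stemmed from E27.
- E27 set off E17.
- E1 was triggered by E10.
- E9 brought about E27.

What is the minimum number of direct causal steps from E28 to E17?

Shortest chain: E28 → E9 → E27 → E17.

3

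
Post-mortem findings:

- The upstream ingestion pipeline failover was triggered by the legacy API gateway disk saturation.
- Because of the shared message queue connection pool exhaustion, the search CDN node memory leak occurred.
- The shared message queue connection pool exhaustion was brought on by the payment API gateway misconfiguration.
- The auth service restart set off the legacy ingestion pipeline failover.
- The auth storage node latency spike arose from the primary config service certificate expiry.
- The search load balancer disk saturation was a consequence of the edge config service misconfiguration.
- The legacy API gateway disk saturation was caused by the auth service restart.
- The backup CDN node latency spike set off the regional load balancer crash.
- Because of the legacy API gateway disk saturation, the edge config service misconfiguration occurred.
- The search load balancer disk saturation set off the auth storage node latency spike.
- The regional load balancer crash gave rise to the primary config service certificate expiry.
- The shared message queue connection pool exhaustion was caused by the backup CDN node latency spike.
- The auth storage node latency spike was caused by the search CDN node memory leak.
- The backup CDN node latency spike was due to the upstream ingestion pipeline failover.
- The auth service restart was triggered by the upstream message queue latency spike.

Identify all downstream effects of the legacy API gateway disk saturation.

the auth storage node latency spike, the backup CDN node latency spike, the edge config service misconfiguration, the primary config service certificate expiry, the regional load balancer crash, the search CDN node memory leak, the search load balancer disk saturation, the shared message queue connection pool exhaustion, the upstream ingestion pipeline failover

Direct effects: the upstream ingestion pipeline failover, the edge config service misconfiguration.
2 steps out: the backup CDN node latency spike, the search load balancer disk saturation.
3 steps out: the regional load balancer crash, the shared message queue connection pool exhaustion, the auth storage node latency spike.
4 steps out: the search CDN node memory leak, the primary config service certificate expiry.
Not reachable from it: the upstream message queue latency spike, the auth service restart, the legacy ingestion pipeline failover, the payment API gateway misconfiguration.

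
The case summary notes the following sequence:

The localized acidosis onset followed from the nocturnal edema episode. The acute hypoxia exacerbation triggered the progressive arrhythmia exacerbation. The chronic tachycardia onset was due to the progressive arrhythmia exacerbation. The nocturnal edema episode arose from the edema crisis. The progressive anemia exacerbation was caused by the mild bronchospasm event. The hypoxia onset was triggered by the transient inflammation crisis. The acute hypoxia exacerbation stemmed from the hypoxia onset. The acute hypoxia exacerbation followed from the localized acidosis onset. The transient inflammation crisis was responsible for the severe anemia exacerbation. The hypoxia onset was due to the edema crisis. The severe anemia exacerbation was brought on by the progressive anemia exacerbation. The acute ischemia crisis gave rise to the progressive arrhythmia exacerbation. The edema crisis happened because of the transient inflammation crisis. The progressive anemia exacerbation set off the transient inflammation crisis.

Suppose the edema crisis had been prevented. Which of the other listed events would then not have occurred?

the localized acidosis onset, the nocturnal edema episode

Downstream of the edema crisis: the hypoxia onset, the nocturnal edema episode, the localized acidosis onset, the acute hypoxia exacerbation, the progressive arrhythmia exacerbation, the chronic tachycardia onset.
Of those, still caused via another path: the hypoxia onset, the acute hypoxia exacerbation, the progressive arrhythmia exacerbation, the chronic tachycardia onset.
The remainder have no surviving cause.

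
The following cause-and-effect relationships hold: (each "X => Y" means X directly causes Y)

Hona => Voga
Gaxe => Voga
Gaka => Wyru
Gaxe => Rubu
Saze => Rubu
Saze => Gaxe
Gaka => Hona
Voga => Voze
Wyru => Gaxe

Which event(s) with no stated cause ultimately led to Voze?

Gaka, Saze

Tracing upstream from Voze: Voze ← Voga ← Hona ← Gaka.
A separate upstream branch: Voze ← Voga ← Gaxe ← Saze.
Each of those chain origins has no stated cause.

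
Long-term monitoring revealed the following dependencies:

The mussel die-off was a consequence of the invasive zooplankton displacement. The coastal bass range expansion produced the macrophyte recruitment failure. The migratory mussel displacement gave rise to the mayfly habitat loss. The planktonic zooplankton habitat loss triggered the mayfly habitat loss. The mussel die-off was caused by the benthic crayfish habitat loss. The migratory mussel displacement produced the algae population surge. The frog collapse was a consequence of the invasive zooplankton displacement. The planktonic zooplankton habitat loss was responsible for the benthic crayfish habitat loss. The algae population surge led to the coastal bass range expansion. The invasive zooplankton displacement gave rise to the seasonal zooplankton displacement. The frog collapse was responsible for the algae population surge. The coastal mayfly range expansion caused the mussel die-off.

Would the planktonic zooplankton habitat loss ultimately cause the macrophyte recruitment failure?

No

The planktonic zooplankton habitat loss leads to the benthic crayfish habitat loss, the mayfly habitat loss, the mussel die-off; the macrophyte recruitment failure is not among them.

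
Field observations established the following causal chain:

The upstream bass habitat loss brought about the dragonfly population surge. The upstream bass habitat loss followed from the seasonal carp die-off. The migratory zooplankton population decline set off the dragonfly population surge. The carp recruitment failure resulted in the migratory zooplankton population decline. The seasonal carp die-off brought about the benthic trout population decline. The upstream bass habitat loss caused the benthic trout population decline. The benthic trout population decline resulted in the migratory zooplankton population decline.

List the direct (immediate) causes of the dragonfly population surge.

Upstream contributors include the seasonal carp die-off, the benthic trout population decline, the carp recruitment failure, but only the migratory zooplankton population decline, the upstream bass habitat loss feed directly into the dragonfly population surge.

the migratory zooplankton population decline, the upstream bass habitat loss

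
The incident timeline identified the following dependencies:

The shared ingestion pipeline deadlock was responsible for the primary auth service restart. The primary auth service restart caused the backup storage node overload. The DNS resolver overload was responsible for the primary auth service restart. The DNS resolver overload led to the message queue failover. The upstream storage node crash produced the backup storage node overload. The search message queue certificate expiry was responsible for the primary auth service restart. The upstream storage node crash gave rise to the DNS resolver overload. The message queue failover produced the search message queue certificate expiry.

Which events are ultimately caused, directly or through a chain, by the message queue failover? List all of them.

the backup storage node overload, the primary auth service restart, the search message queue certificate expiry

Direct effects: the search message queue certificate expiry.
2 steps out: the primary auth service restart.
3 steps out: the backup storage node overload.
Not reachable from it: the upstream storage node crash, the DNS resolver overload, the shared ingestion pipeline deadlock.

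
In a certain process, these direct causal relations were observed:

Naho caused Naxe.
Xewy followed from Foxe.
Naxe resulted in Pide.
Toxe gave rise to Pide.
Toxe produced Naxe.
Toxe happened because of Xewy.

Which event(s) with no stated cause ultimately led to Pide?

Tracing upstream from Pide: Pide ← Naxe ← Naho.
A separate upstream branch: Pide ← Toxe ← Xewy ← Foxe.
Each of those chain origins has no stated cause.

Foxe, Naho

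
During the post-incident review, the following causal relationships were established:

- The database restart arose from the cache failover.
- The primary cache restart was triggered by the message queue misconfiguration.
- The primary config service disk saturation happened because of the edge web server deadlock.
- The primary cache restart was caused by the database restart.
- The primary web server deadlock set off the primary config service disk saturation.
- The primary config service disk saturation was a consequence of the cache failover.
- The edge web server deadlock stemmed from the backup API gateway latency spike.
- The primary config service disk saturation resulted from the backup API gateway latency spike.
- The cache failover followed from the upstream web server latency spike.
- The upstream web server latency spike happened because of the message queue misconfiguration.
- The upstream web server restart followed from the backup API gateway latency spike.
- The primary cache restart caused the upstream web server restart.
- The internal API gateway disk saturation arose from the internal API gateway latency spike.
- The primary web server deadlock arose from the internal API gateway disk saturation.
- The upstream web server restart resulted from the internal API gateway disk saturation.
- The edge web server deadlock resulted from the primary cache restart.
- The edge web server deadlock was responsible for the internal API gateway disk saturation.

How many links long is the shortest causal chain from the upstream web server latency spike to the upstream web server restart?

Shortest chain: the upstream web server latency spike → the cache failover → the database restart → the primary cache restart → the upstream web server restart.

4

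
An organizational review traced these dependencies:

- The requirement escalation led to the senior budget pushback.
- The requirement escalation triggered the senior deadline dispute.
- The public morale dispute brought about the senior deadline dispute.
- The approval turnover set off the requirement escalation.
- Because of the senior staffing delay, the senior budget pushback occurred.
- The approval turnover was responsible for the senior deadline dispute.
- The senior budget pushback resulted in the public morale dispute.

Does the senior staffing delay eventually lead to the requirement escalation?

The senior staffing delay leads to the senior budget pushback, the public morale dispute, the senior deadline dispute; the requirement escalation is not among them.

No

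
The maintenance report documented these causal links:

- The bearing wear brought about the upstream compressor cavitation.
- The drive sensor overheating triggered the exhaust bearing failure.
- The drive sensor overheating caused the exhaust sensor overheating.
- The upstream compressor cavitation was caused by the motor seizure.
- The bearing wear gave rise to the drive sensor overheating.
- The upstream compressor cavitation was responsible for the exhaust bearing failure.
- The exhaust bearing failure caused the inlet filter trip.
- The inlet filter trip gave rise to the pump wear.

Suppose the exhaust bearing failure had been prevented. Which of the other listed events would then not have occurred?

Downstream of the exhaust bearing failure: the inlet filter trip, the pump wear.

the inlet filter trip, the pump wear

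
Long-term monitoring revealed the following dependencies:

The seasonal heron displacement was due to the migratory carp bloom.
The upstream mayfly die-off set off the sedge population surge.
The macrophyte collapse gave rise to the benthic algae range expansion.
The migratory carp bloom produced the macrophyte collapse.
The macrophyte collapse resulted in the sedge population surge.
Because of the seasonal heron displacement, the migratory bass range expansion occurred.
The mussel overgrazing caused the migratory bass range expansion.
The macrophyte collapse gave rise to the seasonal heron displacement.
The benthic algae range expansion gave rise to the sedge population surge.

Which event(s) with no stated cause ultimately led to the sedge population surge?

the migratory carp bloom, the upstream mayfly die-off

Tracing upstream from the sedge population surge: the sedge population surge ← the macrophyte collapse ← the migratory carp bloom.
A separate upstream branch: the sedge population surge ← the upstream mayfly die-off.
Each of those chain origins has no stated cause.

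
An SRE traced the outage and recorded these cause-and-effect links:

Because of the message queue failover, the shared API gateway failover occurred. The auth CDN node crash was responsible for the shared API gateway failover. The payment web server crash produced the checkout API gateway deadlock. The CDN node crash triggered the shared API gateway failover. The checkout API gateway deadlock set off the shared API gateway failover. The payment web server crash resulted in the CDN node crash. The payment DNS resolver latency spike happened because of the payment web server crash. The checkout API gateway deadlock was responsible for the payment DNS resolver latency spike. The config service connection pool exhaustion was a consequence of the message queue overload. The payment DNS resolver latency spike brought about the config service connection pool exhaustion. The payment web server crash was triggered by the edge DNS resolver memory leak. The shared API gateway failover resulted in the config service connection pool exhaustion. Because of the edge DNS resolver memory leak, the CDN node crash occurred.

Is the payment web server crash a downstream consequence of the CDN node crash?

The CDN node crash leads to the shared API gateway failover, the config service connection pool exhaustion; the payment web server crash is not among them.

No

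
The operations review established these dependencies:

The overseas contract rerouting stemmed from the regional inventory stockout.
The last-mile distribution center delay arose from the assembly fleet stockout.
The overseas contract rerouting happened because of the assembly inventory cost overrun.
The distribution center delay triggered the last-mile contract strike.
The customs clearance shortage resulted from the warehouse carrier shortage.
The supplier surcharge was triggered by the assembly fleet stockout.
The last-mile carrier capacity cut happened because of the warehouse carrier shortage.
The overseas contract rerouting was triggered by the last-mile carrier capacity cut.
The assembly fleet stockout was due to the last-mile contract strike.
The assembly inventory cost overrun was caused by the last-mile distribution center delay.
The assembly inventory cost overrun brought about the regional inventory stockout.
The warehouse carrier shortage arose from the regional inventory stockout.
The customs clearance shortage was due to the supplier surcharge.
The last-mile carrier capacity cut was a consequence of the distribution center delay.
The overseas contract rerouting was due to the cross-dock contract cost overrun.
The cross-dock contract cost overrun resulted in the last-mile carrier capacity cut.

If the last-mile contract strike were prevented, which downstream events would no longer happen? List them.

the assembly fleet stockout, the assembly inventory cost overrun, the customs clearance shortage, the last-mile distribution center delay, the regional inventory stockout, the supplier surcharge, the warehouse carrier shortage

Downstream of the last-mile contract strike: the assembly fleet stockout, the last-mile distribution center delay, the assembly inventory cost overrun, the regional inventory stockout, the warehouse carrier shortage, the last-mile carrier capacity cut, the supplier surcharge, the customs clearance shortage, the overseas contract rerouting.
Of those, still caused via another path: the last-mile carrier capacity cut, the overseas contract rerouting.
The remainder have no surviving cause.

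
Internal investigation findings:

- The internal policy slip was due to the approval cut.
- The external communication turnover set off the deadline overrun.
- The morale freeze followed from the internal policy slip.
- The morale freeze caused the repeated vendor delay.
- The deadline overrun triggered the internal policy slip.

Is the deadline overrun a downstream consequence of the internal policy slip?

No

The internal policy slip leads to the morale freeze, the repeated vendor delay; the deadline overrun is not among them.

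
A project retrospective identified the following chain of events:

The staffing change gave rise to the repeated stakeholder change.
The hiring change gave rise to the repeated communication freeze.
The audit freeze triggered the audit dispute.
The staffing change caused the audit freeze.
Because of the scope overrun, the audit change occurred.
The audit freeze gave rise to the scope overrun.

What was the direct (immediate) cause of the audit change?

Upstream contributors include the staffing change, the audit freeze, but only the scope overrun feeds directly into the audit change.

the scope overrun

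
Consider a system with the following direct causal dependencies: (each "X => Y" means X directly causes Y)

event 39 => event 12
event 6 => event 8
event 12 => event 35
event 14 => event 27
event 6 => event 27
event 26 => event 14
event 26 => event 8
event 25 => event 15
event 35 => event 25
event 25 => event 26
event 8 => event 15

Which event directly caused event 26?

Upstream contributors include event 39, event 12, event 35, but only event 25 feeds directly into event 26.

event 25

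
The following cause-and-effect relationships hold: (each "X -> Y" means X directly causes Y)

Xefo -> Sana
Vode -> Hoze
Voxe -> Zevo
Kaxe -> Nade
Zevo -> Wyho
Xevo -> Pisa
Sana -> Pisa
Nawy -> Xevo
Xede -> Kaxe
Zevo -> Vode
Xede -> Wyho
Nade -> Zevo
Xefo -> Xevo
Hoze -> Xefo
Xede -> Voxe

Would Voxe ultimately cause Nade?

No

Voxe leads to Zevo, Wyho, Vode, Hoze, Xefo, Sana, Xevo, Pisa; Nade is not among them.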